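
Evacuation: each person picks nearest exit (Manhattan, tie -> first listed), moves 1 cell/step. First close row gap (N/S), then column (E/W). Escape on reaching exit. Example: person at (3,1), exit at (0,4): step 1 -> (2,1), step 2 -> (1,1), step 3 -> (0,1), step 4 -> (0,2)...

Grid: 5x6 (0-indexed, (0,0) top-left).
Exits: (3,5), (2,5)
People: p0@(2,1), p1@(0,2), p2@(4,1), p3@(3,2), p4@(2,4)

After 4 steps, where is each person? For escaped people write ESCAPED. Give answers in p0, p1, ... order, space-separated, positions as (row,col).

Step 1: p0:(2,1)->(2,2) | p1:(0,2)->(1,2) | p2:(4,1)->(3,1) | p3:(3,2)->(3,3) | p4:(2,4)->(2,5)->EXIT
Step 2: p0:(2,2)->(2,3) | p1:(1,2)->(2,2) | p2:(3,1)->(3,2) | p3:(3,3)->(3,4) | p4:escaped
Step 3: p0:(2,3)->(2,4) | p1:(2,2)->(2,3) | p2:(3,2)->(3,3) | p3:(3,4)->(3,5)->EXIT | p4:escaped
Step 4: p0:(2,4)->(2,5)->EXIT | p1:(2,3)->(2,4) | p2:(3,3)->(3,4) | p3:escaped | p4:escaped

ESCAPED (2,4) (3,4) ESCAPED ESCAPED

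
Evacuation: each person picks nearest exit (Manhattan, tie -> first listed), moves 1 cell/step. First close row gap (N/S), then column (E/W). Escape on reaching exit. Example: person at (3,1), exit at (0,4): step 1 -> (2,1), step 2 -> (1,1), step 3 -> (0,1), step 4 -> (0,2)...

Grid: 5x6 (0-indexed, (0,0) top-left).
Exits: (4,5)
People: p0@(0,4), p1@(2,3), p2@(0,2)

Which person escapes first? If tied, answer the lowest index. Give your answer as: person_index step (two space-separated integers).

Answer: 1 4

Derivation:
Step 1: p0:(0,4)->(1,4) | p1:(2,3)->(3,3) | p2:(0,2)->(1,2)
Step 2: p0:(1,4)->(2,4) | p1:(3,3)->(4,3) | p2:(1,2)->(2,2)
Step 3: p0:(2,4)->(3,4) | p1:(4,3)->(4,4) | p2:(2,2)->(3,2)
Step 4: p0:(3,4)->(4,4) | p1:(4,4)->(4,5)->EXIT | p2:(3,2)->(4,2)
Step 5: p0:(4,4)->(4,5)->EXIT | p1:escaped | p2:(4,2)->(4,3)
Step 6: p0:escaped | p1:escaped | p2:(4,3)->(4,4)
Step 7: p0:escaped | p1:escaped | p2:(4,4)->(4,5)->EXIT
Exit steps: [5, 4, 7]
First to escape: p1 at step 4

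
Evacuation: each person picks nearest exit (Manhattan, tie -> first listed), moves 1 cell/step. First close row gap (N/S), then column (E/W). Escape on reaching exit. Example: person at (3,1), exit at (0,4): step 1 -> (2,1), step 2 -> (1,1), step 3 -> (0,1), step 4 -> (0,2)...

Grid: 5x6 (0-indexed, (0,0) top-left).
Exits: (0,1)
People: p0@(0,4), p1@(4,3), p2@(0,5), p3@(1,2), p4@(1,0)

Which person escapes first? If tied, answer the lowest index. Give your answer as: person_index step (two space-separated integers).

Step 1: p0:(0,4)->(0,3) | p1:(4,3)->(3,3) | p2:(0,5)->(0,4) | p3:(1,2)->(0,2) | p4:(1,0)->(0,0)
Step 2: p0:(0,3)->(0,2) | p1:(3,3)->(2,3) | p2:(0,4)->(0,3) | p3:(0,2)->(0,1)->EXIT | p4:(0,0)->(0,1)->EXIT
Step 3: p0:(0,2)->(0,1)->EXIT | p1:(2,3)->(1,3) | p2:(0,3)->(0,2) | p3:escaped | p4:escaped
Step 4: p0:escaped | p1:(1,3)->(0,3) | p2:(0,2)->(0,1)->EXIT | p3:escaped | p4:escaped
Step 5: p0:escaped | p1:(0,3)->(0,2) | p2:escaped | p3:escaped | p4:escaped
Step 6: p0:escaped | p1:(0,2)->(0,1)->EXIT | p2:escaped | p3:escaped | p4:escaped
Exit steps: [3, 6, 4, 2, 2]
First to escape: p3 at step 2

Answer: 3 2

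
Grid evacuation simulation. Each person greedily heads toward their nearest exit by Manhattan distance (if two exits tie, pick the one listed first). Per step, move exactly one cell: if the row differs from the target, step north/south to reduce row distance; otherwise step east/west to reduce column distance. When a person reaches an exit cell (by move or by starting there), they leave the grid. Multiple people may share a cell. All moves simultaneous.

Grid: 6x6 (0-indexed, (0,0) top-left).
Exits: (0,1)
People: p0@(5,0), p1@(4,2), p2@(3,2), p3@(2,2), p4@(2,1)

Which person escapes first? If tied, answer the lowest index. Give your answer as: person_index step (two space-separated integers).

Answer: 4 2

Derivation:
Step 1: p0:(5,0)->(4,0) | p1:(4,2)->(3,2) | p2:(3,2)->(2,2) | p3:(2,2)->(1,2) | p4:(2,1)->(1,1)
Step 2: p0:(4,0)->(3,0) | p1:(3,2)->(2,2) | p2:(2,2)->(1,2) | p3:(1,2)->(0,2) | p4:(1,1)->(0,1)->EXIT
Step 3: p0:(3,0)->(2,0) | p1:(2,2)->(1,2) | p2:(1,2)->(0,2) | p3:(0,2)->(0,1)->EXIT | p4:escaped
Step 4: p0:(2,0)->(1,0) | p1:(1,2)->(0,2) | p2:(0,2)->(0,1)->EXIT | p3:escaped | p4:escaped
Step 5: p0:(1,0)->(0,0) | p1:(0,2)->(0,1)->EXIT | p2:escaped | p3:escaped | p4:escaped
Step 6: p0:(0,0)->(0,1)->EXIT | p1:escaped | p2:escaped | p3:escaped | p4:escaped
Exit steps: [6, 5, 4, 3, 2]
First to escape: p4 at step 2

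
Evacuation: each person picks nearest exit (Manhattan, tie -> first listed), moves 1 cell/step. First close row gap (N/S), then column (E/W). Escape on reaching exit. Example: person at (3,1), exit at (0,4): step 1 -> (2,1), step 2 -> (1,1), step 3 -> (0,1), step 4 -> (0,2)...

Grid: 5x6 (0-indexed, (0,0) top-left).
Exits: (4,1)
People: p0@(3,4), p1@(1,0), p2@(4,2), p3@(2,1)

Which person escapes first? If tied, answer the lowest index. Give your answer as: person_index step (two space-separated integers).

Answer: 2 1

Derivation:
Step 1: p0:(3,4)->(4,4) | p1:(1,0)->(2,0) | p2:(4,2)->(4,1)->EXIT | p3:(2,1)->(3,1)
Step 2: p0:(4,4)->(4,3) | p1:(2,0)->(3,0) | p2:escaped | p3:(3,1)->(4,1)->EXIT
Step 3: p0:(4,3)->(4,2) | p1:(3,0)->(4,0) | p2:escaped | p3:escaped
Step 4: p0:(4,2)->(4,1)->EXIT | p1:(4,0)->(4,1)->EXIT | p2:escaped | p3:escaped
Exit steps: [4, 4, 1, 2]
First to escape: p2 at step 1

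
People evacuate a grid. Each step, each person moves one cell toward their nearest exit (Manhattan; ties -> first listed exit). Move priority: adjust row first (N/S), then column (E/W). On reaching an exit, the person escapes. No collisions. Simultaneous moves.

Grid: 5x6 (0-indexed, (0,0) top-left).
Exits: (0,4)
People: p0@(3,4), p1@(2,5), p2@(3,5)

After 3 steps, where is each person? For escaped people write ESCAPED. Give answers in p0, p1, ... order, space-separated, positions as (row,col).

Step 1: p0:(3,4)->(2,4) | p1:(2,5)->(1,5) | p2:(3,5)->(2,5)
Step 2: p0:(2,4)->(1,4) | p1:(1,5)->(0,5) | p2:(2,5)->(1,5)
Step 3: p0:(1,4)->(0,4)->EXIT | p1:(0,5)->(0,4)->EXIT | p2:(1,5)->(0,5)

ESCAPED ESCAPED (0,5)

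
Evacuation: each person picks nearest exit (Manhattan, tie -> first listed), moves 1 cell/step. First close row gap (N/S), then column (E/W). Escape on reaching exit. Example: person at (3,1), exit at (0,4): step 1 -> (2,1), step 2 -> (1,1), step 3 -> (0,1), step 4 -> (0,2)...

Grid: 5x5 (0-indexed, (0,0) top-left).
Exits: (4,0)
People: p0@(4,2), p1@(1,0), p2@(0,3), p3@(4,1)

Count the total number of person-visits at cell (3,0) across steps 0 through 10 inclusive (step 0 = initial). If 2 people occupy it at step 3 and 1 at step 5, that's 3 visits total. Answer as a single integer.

Answer: 1

Derivation:
Step 0: p0@(4,2) p1@(1,0) p2@(0,3) p3@(4,1) -> at (3,0): 0 [-], cum=0
Step 1: p0@(4,1) p1@(2,0) p2@(1,3) p3@ESC -> at (3,0): 0 [-], cum=0
Step 2: p0@ESC p1@(3,0) p2@(2,3) p3@ESC -> at (3,0): 1 [p1], cum=1
Step 3: p0@ESC p1@ESC p2@(3,3) p3@ESC -> at (3,0): 0 [-], cum=1
Step 4: p0@ESC p1@ESC p2@(4,3) p3@ESC -> at (3,0): 0 [-], cum=1
Step 5: p0@ESC p1@ESC p2@(4,2) p3@ESC -> at (3,0): 0 [-], cum=1
Step 6: p0@ESC p1@ESC p2@(4,1) p3@ESC -> at (3,0): 0 [-], cum=1
Step 7: p0@ESC p1@ESC p2@ESC p3@ESC -> at (3,0): 0 [-], cum=1
Total visits = 1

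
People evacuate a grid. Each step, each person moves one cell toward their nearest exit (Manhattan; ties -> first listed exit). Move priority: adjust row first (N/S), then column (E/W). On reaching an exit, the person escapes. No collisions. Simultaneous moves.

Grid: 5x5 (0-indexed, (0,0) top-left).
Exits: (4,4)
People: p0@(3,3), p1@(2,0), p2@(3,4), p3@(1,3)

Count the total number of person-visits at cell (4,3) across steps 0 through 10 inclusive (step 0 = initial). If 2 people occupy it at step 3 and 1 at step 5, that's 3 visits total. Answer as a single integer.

Step 0: p0@(3,3) p1@(2,0) p2@(3,4) p3@(1,3) -> at (4,3): 0 [-], cum=0
Step 1: p0@(4,3) p1@(3,0) p2@ESC p3@(2,3) -> at (4,3): 1 [p0], cum=1
Step 2: p0@ESC p1@(4,0) p2@ESC p3@(3,3) -> at (4,3): 0 [-], cum=1
Step 3: p0@ESC p1@(4,1) p2@ESC p3@(4,3) -> at (4,3): 1 [p3], cum=2
Step 4: p0@ESC p1@(4,2) p2@ESC p3@ESC -> at (4,3): 0 [-], cum=2
Step 5: p0@ESC p1@(4,3) p2@ESC p3@ESC -> at (4,3): 1 [p1], cum=3
Step 6: p0@ESC p1@ESC p2@ESC p3@ESC -> at (4,3): 0 [-], cum=3
Total visits = 3

Answer: 3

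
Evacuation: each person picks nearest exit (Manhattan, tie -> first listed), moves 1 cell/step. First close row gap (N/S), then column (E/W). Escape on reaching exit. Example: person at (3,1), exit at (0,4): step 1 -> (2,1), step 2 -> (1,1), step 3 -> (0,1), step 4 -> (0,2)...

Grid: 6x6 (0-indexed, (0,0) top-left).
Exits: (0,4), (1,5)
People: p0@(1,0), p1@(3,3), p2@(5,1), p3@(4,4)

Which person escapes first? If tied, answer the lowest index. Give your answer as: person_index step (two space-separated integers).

Step 1: p0:(1,0)->(0,0) | p1:(3,3)->(2,3) | p2:(5,1)->(4,1) | p3:(4,4)->(3,4)
Step 2: p0:(0,0)->(0,1) | p1:(2,3)->(1,3) | p2:(4,1)->(3,1) | p3:(3,4)->(2,4)
Step 3: p0:(0,1)->(0,2) | p1:(1,3)->(0,3) | p2:(3,1)->(2,1) | p3:(2,4)->(1,4)
Step 4: p0:(0,2)->(0,3) | p1:(0,3)->(0,4)->EXIT | p2:(2,1)->(1,1) | p3:(1,4)->(0,4)->EXIT
Step 5: p0:(0,3)->(0,4)->EXIT | p1:escaped | p2:(1,1)->(0,1) | p3:escaped
Step 6: p0:escaped | p1:escaped | p2:(0,1)->(0,2) | p3:escaped
Step 7: p0:escaped | p1:escaped | p2:(0,2)->(0,3) | p3:escaped
Step 8: p0:escaped | p1:escaped | p2:(0,3)->(0,4)->EXIT | p3:escaped
Exit steps: [5, 4, 8, 4]
First to escape: p1 at step 4

Answer: 1 4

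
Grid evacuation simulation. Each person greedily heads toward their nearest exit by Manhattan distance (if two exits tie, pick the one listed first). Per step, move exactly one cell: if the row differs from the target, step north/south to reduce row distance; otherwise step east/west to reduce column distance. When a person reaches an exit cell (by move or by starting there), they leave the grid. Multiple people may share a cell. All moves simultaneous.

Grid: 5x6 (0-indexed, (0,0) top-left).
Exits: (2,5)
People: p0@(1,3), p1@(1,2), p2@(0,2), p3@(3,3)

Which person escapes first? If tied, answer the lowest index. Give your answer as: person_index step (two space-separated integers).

Step 1: p0:(1,3)->(2,3) | p1:(1,2)->(2,2) | p2:(0,2)->(1,2) | p3:(3,3)->(2,3)
Step 2: p0:(2,3)->(2,4) | p1:(2,2)->(2,3) | p2:(1,2)->(2,2) | p3:(2,3)->(2,4)
Step 3: p0:(2,4)->(2,5)->EXIT | p1:(2,3)->(2,4) | p2:(2,2)->(2,3) | p3:(2,4)->(2,5)->EXIT
Step 4: p0:escaped | p1:(2,4)->(2,5)->EXIT | p2:(2,3)->(2,4) | p3:escaped
Step 5: p0:escaped | p1:escaped | p2:(2,4)->(2,5)->EXIT | p3:escaped
Exit steps: [3, 4, 5, 3]
First to escape: p0 at step 3

Answer: 0 3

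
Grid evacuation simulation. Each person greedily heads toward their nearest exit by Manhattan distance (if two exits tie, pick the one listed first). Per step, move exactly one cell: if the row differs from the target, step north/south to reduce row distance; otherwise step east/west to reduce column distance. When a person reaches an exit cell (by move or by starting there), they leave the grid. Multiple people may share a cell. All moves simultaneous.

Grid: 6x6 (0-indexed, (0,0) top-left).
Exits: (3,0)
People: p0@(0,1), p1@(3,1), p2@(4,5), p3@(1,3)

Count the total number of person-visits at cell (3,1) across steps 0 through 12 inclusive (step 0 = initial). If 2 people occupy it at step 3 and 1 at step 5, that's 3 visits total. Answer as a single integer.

Step 0: p0@(0,1) p1@(3,1) p2@(4,5) p3@(1,3) -> at (3,1): 1 [p1], cum=1
Step 1: p0@(1,1) p1@ESC p2@(3,5) p3@(2,3) -> at (3,1): 0 [-], cum=1
Step 2: p0@(2,1) p1@ESC p2@(3,4) p3@(3,3) -> at (3,1): 0 [-], cum=1
Step 3: p0@(3,1) p1@ESC p2@(3,3) p3@(3,2) -> at (3,1): 1 [p0], cum=2
Step 4: p0@ESC p1@ESC p2@(3,2) p3@(3,1) -> at (3,1): 1 [p3], cum=3
Step 5: p0@ESC p1@ESC p2@(3,1) p3@ESC -> at (3,1): 1 [p2], cum=4
Step 6: p0@ESC p1@ESC p2@ESC p3@ESC -> at (3,1): 0 [-], cum=4
Total visits = 4

Answer: 4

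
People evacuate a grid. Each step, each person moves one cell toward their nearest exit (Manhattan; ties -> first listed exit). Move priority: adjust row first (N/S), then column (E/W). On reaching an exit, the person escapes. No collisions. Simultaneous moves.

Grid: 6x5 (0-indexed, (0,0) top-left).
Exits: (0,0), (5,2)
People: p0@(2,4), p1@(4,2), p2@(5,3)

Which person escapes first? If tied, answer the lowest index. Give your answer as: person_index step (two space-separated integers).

Answer: 1 1

Derivation:
Step 1: p0:(2,4)->(3,4) | p1:(4,2)->(5,2)->EXIT | p2:(5,3)->(5,2)->EXIT
Step 2: p0:(3,4)->(4,4) | p1:escaped | p2:escaped
Step 3: p0:(4,4)->(5,4) | p1:escaped | p2:escaped
Step 4: p0:(5,4)->(5,3) | p1:escaped | p2:escaped
Step 5: p0:(5,3)->(5,2)->EXIT | p1:escaped | p2:escaped
Exit steps: [5, 1, 1]
First to escape: p1 at step 1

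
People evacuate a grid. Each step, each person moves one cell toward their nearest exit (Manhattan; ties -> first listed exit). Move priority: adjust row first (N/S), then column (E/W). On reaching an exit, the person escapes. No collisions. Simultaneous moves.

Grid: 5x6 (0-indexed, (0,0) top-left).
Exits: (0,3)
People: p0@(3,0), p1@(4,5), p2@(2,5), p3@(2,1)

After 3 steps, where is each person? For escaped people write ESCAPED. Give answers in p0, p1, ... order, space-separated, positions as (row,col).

Step 1: p0:(3,0)->(2,0) | p1:(4,5)->(3,5) | p2:(2,5)->(1,5) | p3:(2,1)->(1,1)
Step 2: p0:(2,0)->(1,0) | p1:(3,5)->(2,5) | p2:(1,5)->(0,5) | p3:(1,1)->(0,1)
Step 3: p0:(1,0)->(0,0) | p1:(2,5)->(1,5) | p2:(0,5)->(0,4) | p3:(0,1)->(0,2)

(0,0) (1,5) (0,4) (0,2)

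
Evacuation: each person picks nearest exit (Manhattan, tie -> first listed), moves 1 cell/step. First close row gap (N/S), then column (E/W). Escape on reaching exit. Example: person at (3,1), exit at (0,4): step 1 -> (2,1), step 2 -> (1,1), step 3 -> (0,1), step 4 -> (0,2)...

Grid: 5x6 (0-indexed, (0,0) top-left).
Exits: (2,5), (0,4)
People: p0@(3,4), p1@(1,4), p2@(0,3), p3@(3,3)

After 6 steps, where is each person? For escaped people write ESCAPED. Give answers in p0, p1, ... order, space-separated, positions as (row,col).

Step 1: p0:(3,4)->(2,4) | p1:(1,4)->(0,4)->EXIT | p2:(0,3)->(0,4)->EXIT | p3:(3,3)->(2,3)
Step 2: p0:(2,4)->(2,5)->EXIT | p1:escaped | p2:escaped | p3:(2,3)->(2,4)
Step 3: p0:escaped | p1:escaped | p2:escaped | p3:(2,4)->(2,5)->EXIT

ESCAPED ESCAPED ESCAPED ESCAPED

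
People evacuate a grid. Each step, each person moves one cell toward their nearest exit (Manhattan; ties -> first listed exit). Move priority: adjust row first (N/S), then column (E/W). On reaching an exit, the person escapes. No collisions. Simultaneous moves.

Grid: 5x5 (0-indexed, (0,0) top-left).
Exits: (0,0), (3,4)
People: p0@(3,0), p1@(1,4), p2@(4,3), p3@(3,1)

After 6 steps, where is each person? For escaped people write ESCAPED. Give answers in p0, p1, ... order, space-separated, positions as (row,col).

Step 1: p0:(3,0)->(2,0) | p1:(1,4)->(2,4) | p2:(4,3)->(3,3) | p3:(3,1)->(3,2)
Step 2: p0:(2,0)->(1,0) | p1:(2,4)->(3,4)->EXIT | p2:(3,3)->(3,4)->EXIT | p3:(3,2)->(3,3)
Step 3: p0:(1,0)->(0,0)->EXIT | p1:escaped | p2:escaped | p3:(3,3)->(3,4)->EXIT

ESCAPED ESCAPED ESCAPED ESCAPED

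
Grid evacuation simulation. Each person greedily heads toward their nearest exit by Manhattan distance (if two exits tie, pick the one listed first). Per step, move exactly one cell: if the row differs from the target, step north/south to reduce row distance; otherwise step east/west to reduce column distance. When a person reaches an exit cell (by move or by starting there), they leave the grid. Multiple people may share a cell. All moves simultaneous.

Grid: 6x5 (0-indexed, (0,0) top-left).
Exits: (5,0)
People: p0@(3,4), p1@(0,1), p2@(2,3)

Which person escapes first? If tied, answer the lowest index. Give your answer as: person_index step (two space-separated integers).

Step 1: p0:(3,4)->(4,4) | p1:(0,1)->(1,1) | p2:(2,3)->(3,3)
Step 2: p0:(4,4)->(5,4) | p1:(1,1)->(2,1) | p2:(3,3)->(4,3)
Step 3: p0:(5,4)->(5,3) | p1:(2,1)->(3,1) | p2:(4,3)->(5,3)
Step 4: p0:(5,3)->(5,2) | p1:(3,1)->(4,1) | p2:(5,3)->(5,2)
Step 5: p0:(5,2)->(5,1) | p1:(4,1)->(5,1) | p2:(5,2)->(5,1)
Step 6: p0:(5,1)->(5,0)->EXIT | p1:(5,1)->(5,0)->EXIT | p2:(5,1)->(5,0)->EXIT
Exit steps: [6, 6, 6]
First to escape: p0 at step 6

Answer: 0 6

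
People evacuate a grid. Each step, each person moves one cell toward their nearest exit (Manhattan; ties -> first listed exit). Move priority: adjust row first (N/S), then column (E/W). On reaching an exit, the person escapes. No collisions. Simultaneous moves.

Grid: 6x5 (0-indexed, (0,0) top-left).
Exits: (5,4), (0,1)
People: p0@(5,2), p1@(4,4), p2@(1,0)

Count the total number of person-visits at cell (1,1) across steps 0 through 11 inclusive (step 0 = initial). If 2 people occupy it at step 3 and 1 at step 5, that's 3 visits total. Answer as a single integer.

Answer: 0

Derivation:
Step 0: p0@(5,2) p1@(4,4) p2@(1,0) -> at (1,1): 0 [-], cum=0
Step 1: p0@(5,3) p1@ESC p2@(0,0) -> at (1,1): 0 [-], cum=0
Step 2: p0@ESC p1@ESC p2@ESC -> at (1,1): 0 [-], cum=0
Total visits = 0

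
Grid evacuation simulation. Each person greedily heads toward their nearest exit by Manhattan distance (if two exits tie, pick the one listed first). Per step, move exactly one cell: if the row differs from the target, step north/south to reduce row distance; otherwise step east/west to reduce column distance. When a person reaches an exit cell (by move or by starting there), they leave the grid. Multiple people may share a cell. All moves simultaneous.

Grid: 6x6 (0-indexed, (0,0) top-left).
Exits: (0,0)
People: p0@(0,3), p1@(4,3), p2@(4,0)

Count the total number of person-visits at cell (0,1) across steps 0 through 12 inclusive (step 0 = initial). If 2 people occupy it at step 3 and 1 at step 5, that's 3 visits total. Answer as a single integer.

Step 0: p0@(0,3) p1@(4,3) p2@(4,0) -> at (0,1): 0 [-], cum=0
Step 1: p0@(0,2) p1@(3,3) p2@(3,0) -> at (0,1): 0 [-], cum=0
Step 2: p0@(0,1) p1@(2,3) p2@(2,0) -> at (0,1): 1 [p0], cum=1
Step 3: p0@ESC p1@(1,3) p2@(1,0) -> at (0,1): 0 [-], cum=1
Step 4: p0@ESC p1@(0,3) p2@ESC -> at (0,1): 0 [-], cum=1
Step 5: p0@ESC p1@(0,2) p2@ESC -> at (0,1): 0 [-], cum=1
Step 6: p0@ESC p1@(0,1) p2@ESC -> at (0,1): 1 [p1], cum=2
Step 7: p0@ESC p1@ESC p2@ESC -> at (0,1): 0 [-], cum=2
Total visits = 2

Answer: 2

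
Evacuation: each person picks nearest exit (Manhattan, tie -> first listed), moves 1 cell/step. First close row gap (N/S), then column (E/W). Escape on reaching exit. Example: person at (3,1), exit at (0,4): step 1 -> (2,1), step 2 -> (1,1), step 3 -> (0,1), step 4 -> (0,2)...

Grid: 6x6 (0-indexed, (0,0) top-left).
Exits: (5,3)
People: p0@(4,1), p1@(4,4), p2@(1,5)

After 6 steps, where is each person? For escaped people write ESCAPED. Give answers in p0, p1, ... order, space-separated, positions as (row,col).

Step 1: p0:(4,1)->(5,1) | p1:(4,4)->(5,4) | p2:(1,5)->(2,5)
Step 2: p0:(5,1)->(5,2) | p1:(5,4)->(5,3)->EXIT | p2:(2,5)->(3,5)
Step 3: p0:(5,2)->(5,3)->EXIT | p1:escaped | p2:(3,5)->(4,5)
Step 4: p0:escaped | p1:escaped | p2:(4,5)->(5,5)
Step 5: p0:escaped | p1:escaped | p2:(5,5)->(5,4)
Step 6: p0:escaped | p1:escaped | p2:(5,4)->(5,3)->EXIT

ESCAPED ESCAPED ESCAPED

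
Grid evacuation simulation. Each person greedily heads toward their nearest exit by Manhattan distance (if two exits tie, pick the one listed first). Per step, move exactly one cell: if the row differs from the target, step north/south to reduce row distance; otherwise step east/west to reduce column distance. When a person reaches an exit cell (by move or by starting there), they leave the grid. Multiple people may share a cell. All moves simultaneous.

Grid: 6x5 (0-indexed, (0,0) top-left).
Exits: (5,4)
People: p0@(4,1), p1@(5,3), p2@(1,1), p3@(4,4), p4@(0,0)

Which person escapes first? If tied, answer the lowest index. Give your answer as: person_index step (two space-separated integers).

Step 1: p0:(4,1)->(5,1) | p1:(5,3)->(5,4)->EXIT | p2:(1,1)->(2,1) | p3:(4,4)->(5,4)->EXIT | p4:(0,0)->(1,0)
Step 2: p0:(5,1)->(5,2) | p1:escaped | p2:(2,1)->(3,1) | p3:escaped | p4:(1,0)->(2,0)
Step 3: p0:(5,2)->(5,3) | p1:escaped | p2:(3,1)->(4,1) | p3:escaped | p4:(2,0)->(3,0)
Step 4: p0:(5,3)->(5,4)->EXIT | p1:escaped | p2:(4,1)->(5,1) | p3:escaped | p4:(3,0)->(4,0)
Step 5: p0:escaped | p1:escaped | p2:(5,1)->(5,2) | p3:escaped | p4:(4,0)->(5,0)
Step 6: p0:escaped | p1:escaped | p2:(5,2)->(5,3) | p3:escaped | p4:(5,0)->(5,1)
Step 7: p0:escaped | p1:escaped | p2:(5,3)->(5,4)->EXIT | p3:escaped | p4:(5,1)->(5,2)
Step 8: p0:escaped | p1:escaped | p2:escaped | p3:escaped | p4:(5,2)->(5,3)
Step 9: p0:escaped | p1:escaped | p2:escaped | p3:escaped | p4:(5,3)->(5,4)->EXIT
Exit steps: [4, 1, 7, 1, 9]
First to escape: p1 at step 1

Answer: 1 1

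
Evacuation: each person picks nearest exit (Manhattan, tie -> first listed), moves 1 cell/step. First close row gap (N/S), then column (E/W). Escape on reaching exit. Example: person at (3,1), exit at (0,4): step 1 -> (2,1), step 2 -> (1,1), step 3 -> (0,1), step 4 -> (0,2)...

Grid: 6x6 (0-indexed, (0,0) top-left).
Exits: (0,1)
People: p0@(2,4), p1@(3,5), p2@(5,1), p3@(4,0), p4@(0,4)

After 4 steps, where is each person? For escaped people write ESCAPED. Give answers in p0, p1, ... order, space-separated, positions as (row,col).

Step 1: p0:(2,4)->(1,4) | p1:(3,5)->(2,5) | p2:(5,1)->(4,1) | p3:(4,0)->(3,0) | p4:(0,4)->(0,3)
Step 2: p0:(1,4)->(0,4) | p1:(2,5)->(1,5) | p2:(4,1)->(3,1) | p3:(3,0)->(2,0) | p4:(0,3)->(0,2)
Step 3: p0:(0,4)->(0,3) | p1:(1,5)->(0,5) | p2:(3,1)->(2,1) | p3:(2,0)->(1,0) | p4:(0,2)->(0,1)->EXIT
Step 4: p0:(0,3)->(0,2) | p1:(0,5)->(0,4) | p2:(2,1)->(1,1) | p3:(1,0)->(0,0) | p4:escaped

(0,2) (0,4) (1,1) (0,0) ESCAPED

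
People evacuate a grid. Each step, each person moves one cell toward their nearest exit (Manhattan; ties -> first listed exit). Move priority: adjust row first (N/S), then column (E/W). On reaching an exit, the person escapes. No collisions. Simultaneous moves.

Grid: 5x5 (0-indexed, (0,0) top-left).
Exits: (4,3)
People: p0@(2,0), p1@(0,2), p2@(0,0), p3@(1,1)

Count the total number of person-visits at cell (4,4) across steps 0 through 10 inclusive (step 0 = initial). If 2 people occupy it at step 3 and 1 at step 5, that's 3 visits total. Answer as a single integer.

Answer: 0

Derivation:
Step 0: p0@(2,0) p1@(0,2) p2@(0,0) p3@(1,1) -> at (4,4): 0 [-], cum=0
Step 1: p0@(3,0) p1@(1,2) p2@(1,0) p3@(2,1) -> at (4,4): 0 [-], cum=0
Step 2: p0@(4,0) p1@(2,2) p2@(2,0) p3@(3,1) -> at (4,4): 0 [-], cum=0
Step 3: p0@(4,1) p1@(3,2) p2@(3,0) p3@(4,1) -> at (4,4): 0 [-], cum=0
Step 4: p0@(4,2) p1@(4,2) p2@(4,0) p3@(4,2) -> at (4,4): 0 [-], cum=0
Step 5: p0@ESC p1@ESC p2@(4,1) p3@ESC -> at (4,4): 0 [-], cum=0
Step 6: p0@ESC p1@ESC p2@(4,2) p3@ESC -> at (4,4): 0 [-], cum=0
Step 7: p0@ESC p1@ESC p2@ESC p3@ESC -> at (4,4): 0 [-], cum=0
Total visits = 0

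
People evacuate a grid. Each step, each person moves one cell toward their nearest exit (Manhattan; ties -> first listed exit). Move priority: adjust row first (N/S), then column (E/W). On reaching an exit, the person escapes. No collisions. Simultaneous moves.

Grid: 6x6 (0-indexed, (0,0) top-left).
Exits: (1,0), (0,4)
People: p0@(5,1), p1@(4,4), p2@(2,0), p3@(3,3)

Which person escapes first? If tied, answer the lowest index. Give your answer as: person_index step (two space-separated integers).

Answer: 2 1

Derivation:
Step 1: p0:(5,1)->(4,1) | p1:(4,4)->(3,4) | p2:(2,0)->(1,0)->EXIT | p3:(3,3)->(2,3)
Step 2: p0:(4,1)->(3,1) | p1:(3,4)->(2,4) | p2:escaped | p3:(2,3)->(1,3)
Step 3: p0:(3,1)->(2,1) | p1:(2,4)->(1,4) | p2:escaped | p3:(1,3)->(0,3)
Step 4: p0:(2,1)->(1,1) | p1:(1,4)->(0,4)->EXIT | p2:escaped | p3:(0,3)->(0,4)->EXIT
Step 5: p0:(1,1)->(1,0)->EXIT | p1:escaped | p2:escaped | p3:escaped
Exit steps: [5, 4, 1, 4]
First to escape: p2 at step 1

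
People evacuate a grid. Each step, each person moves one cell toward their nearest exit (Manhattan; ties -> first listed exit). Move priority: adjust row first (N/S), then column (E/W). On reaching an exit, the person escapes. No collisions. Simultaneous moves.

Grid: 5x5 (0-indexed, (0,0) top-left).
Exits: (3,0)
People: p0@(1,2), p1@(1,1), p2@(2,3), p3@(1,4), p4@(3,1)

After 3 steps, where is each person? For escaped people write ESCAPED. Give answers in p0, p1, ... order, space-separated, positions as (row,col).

Step 1: p0:(1,2)->(2,2) | p1:(1,1)->(2,1) | p2:(2,3)->(3,3) | p3:(1,4)->(2,4) | p4:(3,1)->(3,0)->EXIT
Step 2: p0:(2,2)->(3,2) | p1:(2,1)->(3,1) | p2:(3,3)->(3,2) | p3:(2,4)->(3,4) | p4:escaped
Step 3: p0:(3,2)->(3,1) | p1:(3,1)->(3,0)->EXIT | p2:(3,2)->(3,1) | p3:(3,4)->(3,3) | p4:escaped

(3,1) ESCAPED (3,1) (3,3) ESCAPED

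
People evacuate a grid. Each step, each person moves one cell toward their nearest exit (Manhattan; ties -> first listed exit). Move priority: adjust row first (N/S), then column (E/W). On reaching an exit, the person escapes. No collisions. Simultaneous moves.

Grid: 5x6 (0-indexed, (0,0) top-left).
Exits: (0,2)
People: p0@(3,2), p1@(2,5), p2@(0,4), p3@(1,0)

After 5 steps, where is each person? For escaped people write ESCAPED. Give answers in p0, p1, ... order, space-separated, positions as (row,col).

Step 1: p0:(3,2)->(2,2) | p1:(2,5)->(1,5) | p2:(0,4)->(0,3) | p3:(1,0)->(0,0)
Step 2: p0:(2,2)->(1,2) | p1:(1,5)->(0,5) | p2:(0,3)->(0,2)->EXIT | p3:(0,0)->(0,1)
Step 3: p0:(1,2)->(0,2)->EXIT | p1:(0,5)->(0,4) | p2:escaped | p3:(0,1)->(0,2)->EXIT
Step 4: p0:escaped | p1:(0,4)->(0,3) | p2:escaped | p3:escaped
Step 5: p0:escaped | p1:(0,3)->(0,2)->EXIT | p2:escaped | p3:escaped

ESCAPED ESCAPED ESCAPED ESCAPED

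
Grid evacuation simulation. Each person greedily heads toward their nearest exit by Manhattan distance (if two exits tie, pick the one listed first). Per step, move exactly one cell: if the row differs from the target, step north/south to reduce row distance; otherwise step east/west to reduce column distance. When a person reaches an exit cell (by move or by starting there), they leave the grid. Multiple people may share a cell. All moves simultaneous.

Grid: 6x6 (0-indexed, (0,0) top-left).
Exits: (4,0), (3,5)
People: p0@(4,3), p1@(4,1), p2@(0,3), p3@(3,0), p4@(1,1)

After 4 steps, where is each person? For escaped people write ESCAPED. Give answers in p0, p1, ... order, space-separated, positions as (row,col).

Step 1: p0:(4,3)->(4,2) | p1:(4,1)->(4,0)->EXIT | p2:(0,3)->(1,3) | p3:(3,0)->(4,0)->EXIT | p4:(1,1)->(2,1)
Step 2: p0:(4,2)->(4,1) | p1:escaped | p2:(1,3)->(2,3) | p3:escaped | p4:(2,1)->(3,1)
Step 3: p0:(4,1)->(4,0)->EXIT | p1:escaped | p2:(2,3)->(3,3) | p3:escaped | p4:(3,1)->(4,1)
Step 4: p0:escaped | p1:escaped | p2:(3,3)->(3,4) | p3:escaped | p4:(4,1)->(4,0)->EXIT

ESCAPED ESCAPED (3,4) ESCAPED ESCAPED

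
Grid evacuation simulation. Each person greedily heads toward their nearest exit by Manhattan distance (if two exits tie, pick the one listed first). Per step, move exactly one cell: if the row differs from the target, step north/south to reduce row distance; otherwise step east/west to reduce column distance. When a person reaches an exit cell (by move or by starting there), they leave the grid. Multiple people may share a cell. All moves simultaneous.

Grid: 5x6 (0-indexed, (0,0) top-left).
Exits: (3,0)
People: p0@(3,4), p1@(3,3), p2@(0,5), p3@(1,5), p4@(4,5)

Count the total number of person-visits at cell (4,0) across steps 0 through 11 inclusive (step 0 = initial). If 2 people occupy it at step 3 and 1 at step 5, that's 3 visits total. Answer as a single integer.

Step 0: p0@(3,4) p1@(3,3) p2@(0,5) p3@(1,5) p4@(4,5) -> at (4,0): 0 [-], cum=0
Step 1: p0@(3,3) p1@(3,2) p2@(1,5) p3@(2,5) p4@(3,5) -> at (4,0): 0 [-], cum=0
Step 2: p0@(3,2) p1@(3,1) p2@(2,5) p3@(3,5) p4@(3,4) -> at (4,0): 0 [-], cum=0
Step 3: p0@(3,1) p1@ESC p2@(3,5) p3@(3,4) p4@(3,3) -> at (4,0): 0 [-], cum=0
Step 4: p0@ESC p1@ESC p2@(3,4) p3@(3,3) p4@(3,2) -> at (4,0): 0 [-], cum=0
Step 5: p0@ESC p1@ESC p2@(3,3) p3@(3,2) p4@(3,1) -> at (4,0): 0 [-], cum=0
Step 6: p0@ESC p1@ESC p2@(3,2) p3@(3,1) p4@ESC -> at (4,0): 0 [-], cum=0
Step 7: p0@ESC p1@ESC p2@(3,1) p3@ESC p4@ESC -> at (4,0): 0 [-], cum=0
Step 8: p0@ESC p1@ESC p2@ESC p3@ESC p4@ESC -> at (4,0): 0 [-], cum=0
Total visits = 0

Answer: 0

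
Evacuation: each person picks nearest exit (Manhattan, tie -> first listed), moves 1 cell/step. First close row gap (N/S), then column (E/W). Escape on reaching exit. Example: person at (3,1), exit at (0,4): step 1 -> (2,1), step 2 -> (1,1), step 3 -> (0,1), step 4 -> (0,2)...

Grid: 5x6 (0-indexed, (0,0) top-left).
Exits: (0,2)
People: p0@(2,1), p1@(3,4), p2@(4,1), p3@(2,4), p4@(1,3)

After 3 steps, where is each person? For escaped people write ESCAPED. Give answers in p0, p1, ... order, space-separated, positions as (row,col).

Step 1: p0:(2,1)->(1,1) | p1:(3,4)->(2,4) | p2:(4,1)->(3,1) | p3:(2,4)->(1,4) | p4:(1,3)->(0,3)
Step 2: p0:(1,1)->(0,1) | p1:(2,4)->(1,4) | p2:(3,1)->(2,1) | p3:(1,4)->(0,4) | p4:(0,3)->(0,2)->EXIT
Step 3: p0:(0,1)->(0,2)->EXIT | p1:(1,4)->(0,4) | p2:(2,1)->(1,1) | p3:(0,4)->(0,3) | p4:escaped

ESCAPED (0,4) (1,1) (0,3) ESCAPED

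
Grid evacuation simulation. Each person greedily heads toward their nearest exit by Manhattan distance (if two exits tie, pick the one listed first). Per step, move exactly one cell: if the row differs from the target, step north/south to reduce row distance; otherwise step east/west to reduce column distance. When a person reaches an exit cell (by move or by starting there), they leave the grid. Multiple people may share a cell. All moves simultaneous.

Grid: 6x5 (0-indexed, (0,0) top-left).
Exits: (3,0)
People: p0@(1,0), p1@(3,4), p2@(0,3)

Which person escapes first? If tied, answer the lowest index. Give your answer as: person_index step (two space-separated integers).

Step 1: p0:(1,0)->(2,0) | p1:(3,4)->(3,3) | p2:(0,3)->(1,3)
Step 2: p0:(2,0)->(3,0)->EXIT | p1:(3,3)->(3,2) | p2:(1,3)->(2,3)
Step 3: p0:escaped | p1:(3,2)->(3,1) | p2:(2,3)->(3,3)
Step 4: p0:escaped | p1:(3,1)->(3,0)->EXIT | p2:(3,3)->(3,2)
Step 5: p0:escaped | p1:escaped | p2:(3,2)->(3,1)
Step 6: p0:escaped | p1:escaped | p2:(3,1)->(3,0)->EXIT
Exit steps: [2, 4, 6]
First to escape: p0 at step 2

Answer: 0 2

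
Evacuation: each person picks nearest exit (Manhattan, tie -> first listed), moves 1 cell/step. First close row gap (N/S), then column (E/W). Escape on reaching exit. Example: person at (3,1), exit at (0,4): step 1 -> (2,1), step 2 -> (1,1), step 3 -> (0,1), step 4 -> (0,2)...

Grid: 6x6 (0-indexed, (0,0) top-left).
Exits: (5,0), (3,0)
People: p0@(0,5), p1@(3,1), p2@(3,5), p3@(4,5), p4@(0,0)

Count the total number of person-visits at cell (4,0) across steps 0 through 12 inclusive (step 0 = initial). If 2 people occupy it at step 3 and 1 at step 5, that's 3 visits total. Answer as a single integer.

Step 0: p0@(0,5) p1@(3,1) p2@(3,5) p3@(4,5) p4@(0,0) -> at (4,0): 0 [-], cum=0
Step 1: p0@(1,5) p1@ESC p2@(3,4) p3@(5,5) p4@(1,0) -> at (4,0): 0 [-], cum=0
Step 2: p0@(2,5) p1@ESC p2@(3,3) p3@(5,4) p4@(2,0) -> at (4,0): 0 [-], cum=0
Step 3: p0@(3,5) p1@ESC p2@(3,2) p3@(5,3) p4@ESC -> at (4,0): 0 [-], cum=0
Step 4: p0@(3,4) p1@ESC p2@(3,1) p3@(5,2) p4@ESC -> at (4,0): 0 [-], cum=0
Step 5: p0@(3,3) p1@ESC p2@ESC p3@(5,1) p4@ESC -> at (4,0): 0 [-], cum=0
Step 6: p0@(3,2) p1@ESC p2@ESC p3@ESC p4@ESC -> at (4,0): 0 [-], cum=0
Step 7: p0@(3,1) p1@ESC p2@ESC p3@ESC p4@ESC -> at (4,0): 0 [-], cum=0
Step 8: p0@ESC p1@ESC p2@ESC p3@ESC p4@ESC -> at (4,0): 0 [-], cum=0
Total visits = 0

Answer: 0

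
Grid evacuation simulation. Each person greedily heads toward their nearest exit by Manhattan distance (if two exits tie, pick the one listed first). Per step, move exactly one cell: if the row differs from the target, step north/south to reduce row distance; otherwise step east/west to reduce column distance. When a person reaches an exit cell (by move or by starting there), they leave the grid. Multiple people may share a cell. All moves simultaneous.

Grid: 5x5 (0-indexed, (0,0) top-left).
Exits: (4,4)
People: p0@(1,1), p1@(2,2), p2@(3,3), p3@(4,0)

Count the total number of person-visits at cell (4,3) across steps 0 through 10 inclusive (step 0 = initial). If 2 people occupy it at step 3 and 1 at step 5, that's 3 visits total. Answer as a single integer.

Answer: 4

Derivation:
Step 0: p0@(1,1) p1@(2,2) p2@(3,3) p3@(4,0) -> at (4,3): 0 [-], cum=0
Step 1: p0@(2,1) p1@(3,2) p2@(4,3) p3@(4,1) -> at (4,3): 1 [p2], cum=1
Step 2: p0@(3,1) p1@(4,2) p2@ESC p3@(4,2) -> at (4,3): 0 [-], cum=1
Step 3: p0@(4,1) p1@(4,3) p2@ESC p3@(4,3) -> at (4,3): 2 [p1,p3], cum=3
Step 4: p0@(4,2) p1@ESC p2@ESC p3@ESC -> at (4,3): 0 [-], cum=3
Step 5: p0@(4,3) p1@ESC p2@ESC p3@ESC -> at (4,3): 1 [p0], cum=4
Step 6: p0@ESC p1@ESC p2@ESC p3@ESC -> at (4,3): 0 [-], cum=4
Total visits = 4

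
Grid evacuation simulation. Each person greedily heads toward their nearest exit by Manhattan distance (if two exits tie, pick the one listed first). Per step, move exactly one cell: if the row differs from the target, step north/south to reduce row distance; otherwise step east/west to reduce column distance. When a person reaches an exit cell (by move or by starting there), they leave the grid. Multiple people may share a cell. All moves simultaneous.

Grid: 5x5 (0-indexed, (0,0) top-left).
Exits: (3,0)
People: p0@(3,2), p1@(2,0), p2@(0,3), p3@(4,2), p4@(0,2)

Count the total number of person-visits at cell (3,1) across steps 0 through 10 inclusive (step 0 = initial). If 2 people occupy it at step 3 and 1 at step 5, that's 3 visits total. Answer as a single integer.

Answer: 4

Derivation:
Step 0: p0@(3,2) p1@(2,0) p2@(0,3) p3@(4,2) p4@(0,2) -> at (3,1): 0 [-], cum=0
Step 1: p0@(3,1) p1@ESC p2@(1,3) p3@(3,2) p4@(1,2) -> at (3,1): 1 [p0], cum=1
Step 2: p0@ESC p1@ESC p2@(2,3) p3@(3,1) p4@(2,2) -> at (3,1): 1 [p3], cum=2
Step 3: p0@ESC p1@ESC p2@(3,3) p3@ESC p4@(3,2) -> at (3,1): 0 [-], cum=2
Step 4: p0@ESC p1@ESC p2@(3,2) p3@ESC p4@(3,1) -> at (3,1): 1 [p4], cum=3
Step 5: p0@ESC p1@ESC p2@(3,1) p3@ESC p4@ESC -> at (3,1): 1 [p2], cum=4
Step 6: p0@ESC p1@ESC p2@ESC p3@ESC p4@ESC -> at (3,1): 0 [-], cum=4
Total visits = 4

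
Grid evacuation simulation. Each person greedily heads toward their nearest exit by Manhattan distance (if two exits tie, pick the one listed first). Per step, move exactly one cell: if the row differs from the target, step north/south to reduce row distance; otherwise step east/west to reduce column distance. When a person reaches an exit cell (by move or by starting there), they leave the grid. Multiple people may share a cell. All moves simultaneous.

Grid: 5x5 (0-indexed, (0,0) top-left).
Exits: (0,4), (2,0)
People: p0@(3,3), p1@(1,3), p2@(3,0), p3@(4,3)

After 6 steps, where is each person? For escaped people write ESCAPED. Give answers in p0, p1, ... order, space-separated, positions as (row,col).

Step 1: p0:(3,3)->(2,3) | p1:(1,3)->(0,3) | p2:(3,0)->(2,0)->EXIT | p3:(4,3)->(3,3)
Step 2: p0:(2,3)->(1,3) | p1:(0,3)->(0,4)->EXIT | p2:escaped | p3:(3,3)->(2,3)
Step 3: p0:(1,3)->(0,3) | p1:escaped | p2:escaped | p3:(2,3)->(1,3)
Step 4: p0:(0,3)->(0,4)->EXIT | p1:escaped | p2:escaped | p3:(1,3)->(0,3)
Step 5: p0:escaped | p1:escaped | p2:escaped | p3:(0,3)->(0,4)->EXIT

ESCAPED ESCAPED ESCAPED ESCAPED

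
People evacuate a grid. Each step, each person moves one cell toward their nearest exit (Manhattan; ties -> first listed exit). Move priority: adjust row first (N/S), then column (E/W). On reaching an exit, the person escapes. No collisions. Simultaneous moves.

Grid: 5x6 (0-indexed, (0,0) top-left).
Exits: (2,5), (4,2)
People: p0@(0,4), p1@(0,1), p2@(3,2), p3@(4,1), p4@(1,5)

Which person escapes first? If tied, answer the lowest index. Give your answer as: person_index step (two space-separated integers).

Step 1: p0:(0,4)->(1,4) | p1:(0,1)->(1,1) | p2:(3,2)->(4,2)->EXIT | p3:(4,1)->(4,2)->EXIT | p4:(1,5)->(2,5)->EXIT
Step 2: p0:(1,4)->(2,4) | p1:(1,1)->(2,1) | p2:escaped | p3:escaped | p4:escaped
Step 3: p0:(2,4)->(2,5)->EXIT | p1:(2,1)->(3,1) | p2:escaped | p3:escaped | p4:escaped
Step 4: p0:escaped | p1:(3,1)->(4,1) | p2:escaped | p3:escaped | p4:escaped
Step 5: p0:escaped | p1:(4,1)->(4,2)->EXIT | p2:escaped | p3:escaped | p4:escaped
Exit steps: [3, 5, 1, 1, 1]
First to escape: p2 at step 1

Answer: 2 1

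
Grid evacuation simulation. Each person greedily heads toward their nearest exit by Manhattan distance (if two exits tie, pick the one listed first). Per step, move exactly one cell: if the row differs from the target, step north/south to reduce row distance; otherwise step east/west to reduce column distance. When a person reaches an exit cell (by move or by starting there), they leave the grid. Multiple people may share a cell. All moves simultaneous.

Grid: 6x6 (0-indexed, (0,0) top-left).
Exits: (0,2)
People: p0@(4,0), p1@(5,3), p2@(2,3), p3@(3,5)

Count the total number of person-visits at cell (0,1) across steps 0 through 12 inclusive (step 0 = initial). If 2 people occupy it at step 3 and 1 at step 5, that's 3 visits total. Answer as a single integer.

Step 0: p0@(4,0) p1@(5,3) p2@(2,3) p3@(3,5) -> at (0,1): 0 [-], cum=0
Step 1: p0@(3,0) p1@(4,3) p2@(1,3) p3@(2,5) -> at (0,1): 0 [-], cum=0
Step 2: p0@(2,0) p1@(3,3) p2@(0,3) p3@(1,5) -> at (0,1): 0 [-], cum=0
Step 3: p0@(1,0) p1@(2,3) p2@ESC p3@(0,5) -> at (0,1): 0 [-], cum=0
Step 4: p0@(0,0) p1@(1,3) p2@ESC p3@(0,4) -> at (0,1): 0 [-], cum=0
Step 5: p0@(0,1) p1@(0,3) p2@ESC p3@(0,3) -> at (0,1): 1 [p0], cum=1
Step 6: p0@ESC p1@ESC p2@ESC p3@ESC -> at (0,1): 0 [-], cum=1
Total visits = 1

Answer: 1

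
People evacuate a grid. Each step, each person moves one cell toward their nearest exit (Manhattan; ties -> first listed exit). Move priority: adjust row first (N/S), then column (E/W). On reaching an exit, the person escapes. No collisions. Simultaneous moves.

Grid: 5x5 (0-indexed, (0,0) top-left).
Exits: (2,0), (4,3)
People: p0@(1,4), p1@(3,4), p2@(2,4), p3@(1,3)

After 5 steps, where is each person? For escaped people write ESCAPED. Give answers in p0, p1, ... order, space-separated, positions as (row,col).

Step 1: p0:(1,4)->(2,4) | p1:(3,4)->(4,4) | p2:(2,4)->(3,4) | p3:(1,3)->(2,3)
Step 2: p0:(2,4)->(3,4) | p1:(4,4)->(4,3)->EXIT | p2:(3,4)->(4,4) | p3:(2,3)->(3,3)
Step 3: p0:(3,4)->(4,4) | p1:escaped | p2:(4,4)->(4,3)->EXIT | p3:(3,3)->(4,3)->EXIT
Step 4: p0:(4,4)->(4,3)->EXIT | p1:escaped | p2:escaped | p3:escaped

ESCAPED ESCAPED ESCAPED ESCAPED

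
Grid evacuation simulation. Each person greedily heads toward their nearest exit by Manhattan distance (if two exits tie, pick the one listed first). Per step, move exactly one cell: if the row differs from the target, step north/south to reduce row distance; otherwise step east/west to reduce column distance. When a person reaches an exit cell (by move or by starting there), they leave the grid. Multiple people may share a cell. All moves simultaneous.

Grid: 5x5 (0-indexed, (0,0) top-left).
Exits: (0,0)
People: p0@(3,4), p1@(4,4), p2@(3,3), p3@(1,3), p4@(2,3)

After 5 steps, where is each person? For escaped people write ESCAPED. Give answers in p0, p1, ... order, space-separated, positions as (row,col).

Step 1: p0:(3,4)->(2,4) | p1:(4,4)->(3,4) | p2:(3,3)->(2,3) | p3:(1,3)->(0,3) | p4:(2,3)->(1,3)
Step 2: p0:(2,4)->(1,4) | p1:(3,4)->(2,4) | p2:(2,3)->(1,3) | p3:(0,3)->(0,2) | p4:(1,3)->(0,3)
Step 3: p0:(1,4)->(0,4) | p1:(2,4)->(1,4) | p2:(1,3)->(0,3) | p3:(0,2)->(0,1) | p4:(0,3)->(0,2)
Step 4: p0:(0,4)->(0,3) | p1:(1,4)->(0,4) | p2:(0,3)->(0,2) | p3:(0,1)->(0,0)->EXIT | p4:(0,2)->(0,1)
Step 5: p0:(0,3)->(0,2) | p1:(0,4)->(0,3) | p2:(0,2)->(0,1) | p3:escaped | p4:(0,1)->(0,0)->EXIT

(0,2) (0,3) (0,1) ESCAPED ESCAPED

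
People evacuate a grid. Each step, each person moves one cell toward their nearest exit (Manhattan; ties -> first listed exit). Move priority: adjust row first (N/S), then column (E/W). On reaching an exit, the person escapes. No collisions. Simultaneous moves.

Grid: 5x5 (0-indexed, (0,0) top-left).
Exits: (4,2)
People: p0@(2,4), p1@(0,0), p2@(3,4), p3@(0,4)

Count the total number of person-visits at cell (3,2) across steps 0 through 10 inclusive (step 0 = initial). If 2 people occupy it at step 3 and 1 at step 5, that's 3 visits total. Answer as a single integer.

Step 0: p0@(2,4) p1@(0,0) p2@(3,4) p3@(0,4) -> at (3,2): 0 [-], cum=0
Step 1: p0@(3,4) p1@(1,0) p2@(4,4) p3@(1,4) -> at (3,2): 0 [-], cum=0
Step 2: p0@(4,4) p1@(2,0) p2@(4,3) p3@(2,4) -> at (3,2): 0 [-], cum=0
Step 3: p0@(4,3) p1@(3,0) p2@ESC p3@(3,4) -> at (3,2): 0 [-], cum=0
Step 4: p0@ESC p1@(4,0) p2@ESC p3@(4,4) -> at (3,2): 0 [-], cum=0
Step 5: p0@ESC p1@(4,1) p2@ESC p3@(4,3) -> at (3,2): 0 [-], cum=0
Step 6: p0@ESC p1@ESC p2@ESC p3@ESC -> at (3,2): 0 [-], cum=0
Total visits = 0

Answer: 0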